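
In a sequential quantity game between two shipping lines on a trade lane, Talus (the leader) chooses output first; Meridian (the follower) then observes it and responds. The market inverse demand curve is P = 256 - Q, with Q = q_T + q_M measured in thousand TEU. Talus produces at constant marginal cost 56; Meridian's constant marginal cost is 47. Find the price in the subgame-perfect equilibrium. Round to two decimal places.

103.75

Solve by backward induction. Given q_T, the follower Meridian maximises π_M = (256 - q_T - q_M)q_M - 47q_M.
Setting the follower's marginal profit to zero, 209 - q_T - 2q_M = 0, i.e. q_M = (209 - q_T)/2.
The leader anticipates this reaction. Substituting into P = 256 - Q gives P = 303/2 - (1/2)q_T, so π_T = (303/2 - (1/2)q_T)q_T - 56q_T.
The leader's first-order condition 191/2 - q_T = 0 yields q_T = 191/2.
Then q_M = (209 - 191/2)/2 = 227/4.
Total output Q = 609/4, so price P = 256 - 609/4 = 415/4.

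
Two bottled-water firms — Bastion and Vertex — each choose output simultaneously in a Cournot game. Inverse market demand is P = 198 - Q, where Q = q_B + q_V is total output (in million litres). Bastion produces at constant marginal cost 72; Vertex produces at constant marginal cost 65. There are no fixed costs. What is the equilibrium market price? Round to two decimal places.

111.67

Bastion's profit: π_B = (198 - Q)q_B - (72q_B). Setting ∂π_B/∂q_B = 0: 126 - 2q_B - (q_V) = 0.
Vertex's first-order condition: 133 - 2q_V - (q_B) = 0.
So q_B = (126 - q_V)/2 and q_V = (133 - q_B)/2.
Solving the pair: q_B = 119/3, q_V = 140/3.
Total output Q = 259/3, so price P = 198 - 259/3 = 335/3.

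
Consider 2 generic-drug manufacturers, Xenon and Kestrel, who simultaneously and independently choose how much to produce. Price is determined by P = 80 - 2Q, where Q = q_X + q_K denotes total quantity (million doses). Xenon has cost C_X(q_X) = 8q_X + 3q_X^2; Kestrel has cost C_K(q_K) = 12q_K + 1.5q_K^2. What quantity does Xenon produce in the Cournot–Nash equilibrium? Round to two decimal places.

Xenon's profit: π_X = (80 - 2Q)q_X - (8q_X + 3q_X²). Setting ∂π_X/∂q_X = 0: 72 - 10q_X - 2(q_K) = 0.
Kestrel's first-order condition: 68 - 7q_K - 2(q_X) = 0.
So q_X = (72 - 2q_K)/10 and q_K = (68 - 2q_X)/7.
Solving the pair: q_X = 184/33, q_K = 268/33.

5.58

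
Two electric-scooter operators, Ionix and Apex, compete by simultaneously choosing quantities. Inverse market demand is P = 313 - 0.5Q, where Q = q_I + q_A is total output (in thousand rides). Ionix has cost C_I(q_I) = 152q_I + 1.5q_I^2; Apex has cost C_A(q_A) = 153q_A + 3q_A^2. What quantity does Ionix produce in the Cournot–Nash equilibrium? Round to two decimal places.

Ionix's profit: π_I = (313 - 0.5Q)q_I - (152q_I + (3/2)q_I²). Setting ∂π_I/∂q_I = 0: 161 - 4q_I - (1/2)(q_A) = 0.
Apex's first-order condition: 160 - 7q_A - (1/2)(q_I) = 0.
Best responses: q_I = (161 - (1/2)q_A)/4, q_A = (160 - (1/2)q_I)/7.
Substituting one into the other gives q_I = 1396/37 and q_A = 746/37.

37.73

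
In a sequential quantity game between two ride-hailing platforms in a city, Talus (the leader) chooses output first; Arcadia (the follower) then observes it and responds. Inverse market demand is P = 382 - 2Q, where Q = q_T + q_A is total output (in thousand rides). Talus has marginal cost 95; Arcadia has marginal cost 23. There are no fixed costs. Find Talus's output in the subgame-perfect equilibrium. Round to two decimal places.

The follower Arcadia best-responds to any q_T: π_A = (382 - 2Q)q_A - 23q_A.
Setting the follower's marginal profit to zero, 359 - 2q_T - 4q_A = 0, i.e. q_A = (359 - 2q_T)/4.
The leader anticipates this reaction. Substituting into P = 382 - 2Q gives P = 405/2 - q_T, so π_T = (405/2 - q_T)q_T - 95q_T.
Leader FOC: 215/2 - 2q_T = 0, so q_T = 215/4.
Then q_A = (359 - 2·(215/4))/4 = 503/8.

53.75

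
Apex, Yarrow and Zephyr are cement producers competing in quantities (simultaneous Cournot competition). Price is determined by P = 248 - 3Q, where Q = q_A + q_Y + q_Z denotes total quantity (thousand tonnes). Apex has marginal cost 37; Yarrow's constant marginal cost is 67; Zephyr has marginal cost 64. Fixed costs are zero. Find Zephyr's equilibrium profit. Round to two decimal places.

533.33

Apex's profit: π_A = (248 - 3Q)q_A - (37q_A). Setting ∂π_A/∂q_A = 0: 211 - 6q_A - 3(q_Y + q_Z) = 0.
Yarrow's first-order condition: 181 - 6q_Y - 3(q_A + q_Z) = 0.
Zephyr's profit: π_Z = (248 - 3Q)q_Z - (64q_Z). Setting ∂π_Z/∂q_Z = 0: 184 - 6q_Z - 3(q_A + q_Y) = 0.
Adding the 3 first-order conditions: 576 − 12Q = 0, so Q = 48.
Back-substituting: q_A = (211 − 144)/3 = 67/3, q_Y = (181 − 144)/3 = 37/3, q_Z = (184 − 144)/3 = 40/3.
Price P = 248 - 3·48 = 104.
Zephyr's profit: (104 - 64)·(40/3) = 1600/3.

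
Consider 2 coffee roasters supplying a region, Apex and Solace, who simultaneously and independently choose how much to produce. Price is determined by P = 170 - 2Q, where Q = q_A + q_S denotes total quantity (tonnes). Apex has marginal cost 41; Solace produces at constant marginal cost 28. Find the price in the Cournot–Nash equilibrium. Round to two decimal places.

79.67

Apex's profit: π_A = (170 - 2Q)q_A - (41q_A). Setting ∂π_A/∂q_A = 0: 129 - 4q_A - 2(q_S) = 0.
Solace's profit: π_S = (170 - 2Q)q_S - (28q_S). Setting ∂π_S/∂q_S = 0: 142 - 4q_S - 2(q_A) = 0.
So q_A = (129 - 2q_S)/4 and q_S = (142 - 2q_A)/4.
Solving the pair: q_A = 58/3, q_S = 155/6.
Total output Q = 271/6, so price P = 170 - 2·(271/6) = 239/3.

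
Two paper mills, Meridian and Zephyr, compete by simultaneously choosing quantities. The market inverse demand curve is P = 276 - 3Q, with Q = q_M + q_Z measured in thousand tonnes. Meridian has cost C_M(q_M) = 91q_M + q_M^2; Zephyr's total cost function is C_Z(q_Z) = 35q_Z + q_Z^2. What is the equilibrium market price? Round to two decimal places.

Meridian's profit: π_M = (276 - 3Q)q_M - (91q_M + q_M²). Setting ∂π_M/∂q_M = 0: 185 - 8q_M - 3(q_Z) = 0.
Zephyr's first-order condition: 241 - 8q_Z - 3(q_M) = 0.
Best responses: q_M = (185 - 3q_Z)/8, q_Z = (241 - 3q_M)/8.
Solving the pair: q_M = 757/55, q_Z = 1373/55.
Total output Q = 426/11, so price P = 276 - 3·(426/11) = 1758/11.

159.82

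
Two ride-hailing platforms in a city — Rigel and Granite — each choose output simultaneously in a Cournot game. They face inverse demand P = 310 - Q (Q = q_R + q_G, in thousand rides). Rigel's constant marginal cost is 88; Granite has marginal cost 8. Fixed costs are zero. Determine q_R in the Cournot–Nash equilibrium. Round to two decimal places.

Rigel's profit: π_R = (310 - Q)q_R - (88q_R). Setting ∂π_R/∂q_R = 0: 222 - 2q_R - (q_G) = 0.
Granite's first-order condition: 302 - 2q_G - (q_R) = 0.
So q_R = (222 - q_G)/2 and q_G = (302 - q_R)/2.
Solving the pair: q_R = 142/3, q_G = 382/3.

47.33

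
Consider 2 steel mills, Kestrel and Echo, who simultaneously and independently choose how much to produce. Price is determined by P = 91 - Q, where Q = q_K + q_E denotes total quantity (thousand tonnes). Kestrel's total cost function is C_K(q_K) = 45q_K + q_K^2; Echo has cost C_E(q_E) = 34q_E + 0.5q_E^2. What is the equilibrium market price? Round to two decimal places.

Kestrel's profit: π_K = (91 - Q)q_K - (45q_K + q_K²). Setting ∂π_K/∂q_K = 0: 46 - 4q_K - (q_E) = 0.
Echo's first-order condition: 57 - 3q_E - (q_K) = 0.
Best responses: q_K = (46 - q_E)/4, q_E = (57 - q_K)/3.
Solving the pair: q_K = 81/11, q_E = 182/11.
Total output Q = 263/11, so price P = 91 - 263/11 = 738/11.

67.09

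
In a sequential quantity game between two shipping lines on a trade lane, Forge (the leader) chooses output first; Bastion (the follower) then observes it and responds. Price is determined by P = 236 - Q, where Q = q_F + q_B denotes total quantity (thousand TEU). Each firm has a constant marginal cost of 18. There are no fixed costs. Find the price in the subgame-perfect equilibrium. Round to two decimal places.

The follower Bastion best-responds to any q_F: π_B = (236 - Q)q_B - 18q_B.
∂π_B/∂q_B = 218 - q_F - 2q_B = 0 gives the reaction function q_B = (218 - q_F)/2.
Forge substitutes q_B(q_F) into its own profit: π_F = q_F(236 - q_F - (218 - q_F)/2) - 18q_F = (127 - (1/2)q_F)q_F - 18q_F.
Maximising: ∂π_F/∂q_F = 109 - q_F = 0, giving q_F = 109.
Then q_B = (218 - 109)/2 = 109/2.
Total output Q = 327/2, so price P = 236 - 327/2 = 145/2.

72.50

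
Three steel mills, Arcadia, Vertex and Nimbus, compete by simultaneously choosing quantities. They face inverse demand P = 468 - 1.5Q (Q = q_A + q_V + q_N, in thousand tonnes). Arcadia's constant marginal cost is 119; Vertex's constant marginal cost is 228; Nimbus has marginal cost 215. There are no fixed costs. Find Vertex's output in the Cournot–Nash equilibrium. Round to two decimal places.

19.67

Arcadia's profit: π_A = (468 - 1.5Q)q_A - (119q_A). Setting ∂π_A/∂q_A = 0: 349 - 3q_A - (3/2)(q_V + q_N) = 0.
Vertex's first-order condition: 240 - 3q_V - (3/2)(q_A + q_N) = 0.
Nimbus's profit: π_N = (468 - 1.5Q)q_N - (215q_N). Setting ∂π_N/∂q_N = 0: 253 - 3q_N - (3/2)(q_A + q_V) = 0.
Adding the 3 first-order conditions: 842 − 6Q = 0, so Q = 421/3.
Back-substituting: q_A = (349 − 421/2)/(3/2) = 277/3, q_V = (240 − 421/2)/(3/2) = 59/3, q_N = (253 − 421/2)/(3/2) = 85/3.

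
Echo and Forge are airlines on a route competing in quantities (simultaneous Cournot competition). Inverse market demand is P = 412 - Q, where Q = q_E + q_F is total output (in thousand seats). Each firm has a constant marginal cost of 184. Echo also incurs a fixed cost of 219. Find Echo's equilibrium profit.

5557

A representative firm's profit is π_i = q_i(412 - Q) - 184q_i.
Setting ∂π_i/∂q_i = 0 with rivals' quantities fixed: 228 - 2q_i - q_j = 0.
With identical firms every q_j equals q_i, so q_j = q_i and 228 = 3q_i, giving q_i = 76.
Price P = 412 - 152 = 260.
Echo's profit: (260 - 184)·76 - 219 = 5557.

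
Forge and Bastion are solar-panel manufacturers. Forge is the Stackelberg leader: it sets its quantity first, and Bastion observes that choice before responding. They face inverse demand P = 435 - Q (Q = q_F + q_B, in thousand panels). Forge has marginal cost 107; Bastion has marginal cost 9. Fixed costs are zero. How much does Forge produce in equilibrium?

115

Solve by backward induction. Given q_F, the follower Bastion maximises π_B = (435 - q_F - q_B)q_B - 9q_B.
Setting the follower's marginal profit to zero, 426 - q_F - 2q_B = 0, i.e. q_B = (426 - q_F)/2.
The leader anticipates this reaction. Substituting into P = 435 - Q gives P = 222 - (1/2)q_F, so π_F = (222 - (1/2)q_F)q_F - 107q_F.
Leader FOC: 115 - q_F = 0, so q_F = 115.
Then q_B = (426 - 115)/2 = 311/2.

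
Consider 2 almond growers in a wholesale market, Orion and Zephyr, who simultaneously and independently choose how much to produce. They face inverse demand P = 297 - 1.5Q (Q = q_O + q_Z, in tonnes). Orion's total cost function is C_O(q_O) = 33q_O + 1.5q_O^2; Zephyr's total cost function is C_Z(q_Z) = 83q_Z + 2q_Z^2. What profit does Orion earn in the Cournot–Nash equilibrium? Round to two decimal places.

Orion's profit: π_O = (297 - 1.5Q)q_O - (33q_O + (3/2)q_O²). Setting ∂π_O/∂q_O = 0: 264 - 6q_O - (3/2)(q_Z) = 0.
Zephyr's first-order condition: 214 - 7q_Z - (3/2)(q_O) = 0.
Rearranging gives the reaction functions q_O = (264 - (3/2)q_Z)/6 and q_Z = (214 - (3/2)q_O)/7.
Substituting one into the other gives q_O = 38.4151 and q_Z = 1184/53.
Price P = 297 - (3/2)·60.7547 = 205.8679.
Orion's profit: 205.8679·38.4151 - 33·38.4151 - (3/2)·38.4151² = 4427.1584.

4427.16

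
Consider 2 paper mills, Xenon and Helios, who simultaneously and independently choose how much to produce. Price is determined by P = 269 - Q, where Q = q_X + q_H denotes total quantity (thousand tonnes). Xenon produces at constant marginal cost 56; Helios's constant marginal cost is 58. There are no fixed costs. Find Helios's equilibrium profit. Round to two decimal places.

4853.44

Xenon's profit: π_X = (269 - Q)q_X - (56q_X). Setting ∂π_X/∂q_X = 0: 213 - 2q_X - (q_H) = 0.
Helios's profit: π_H = (269 - Q)q_H - (58q_H). Setting ∂π_H/∂q_H = 0: 211 - 2q_H - (q_X) = 0.
So q_X = (213 - q_H)/2 and q_H = (211 - q_X)/2.
Solving the pair: q_X = 215/3, q_H = 209/3.
Price P = 269 - 424/3 = 383/3.
Helios's profit: (383/3 - 58)·(209/3) = 4853.4444.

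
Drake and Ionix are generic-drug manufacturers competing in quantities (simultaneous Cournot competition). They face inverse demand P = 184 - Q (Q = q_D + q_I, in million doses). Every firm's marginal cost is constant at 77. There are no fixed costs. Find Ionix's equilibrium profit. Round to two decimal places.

1272.11

Each firm earns π_i = (184 - Q)q_i - 77q_i.
First-order condition (treating rivals' output as given): 107 - 2q_i - q_j = 0.
By symmetry each firm produces the same amount; substituting q_j = q_i yields q_i = 107/3.
Price P = 184 - 214/3 = 338/3.
Ionix's profit: (338/3 - 77)·(107/3) = 1272.1111.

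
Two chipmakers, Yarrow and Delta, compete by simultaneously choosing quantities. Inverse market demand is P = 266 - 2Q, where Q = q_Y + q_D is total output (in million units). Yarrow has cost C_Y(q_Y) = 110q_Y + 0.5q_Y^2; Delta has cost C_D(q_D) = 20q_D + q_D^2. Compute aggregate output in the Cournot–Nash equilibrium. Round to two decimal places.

52.38

Yarrow's profit: π_Y = (266 - 2Q)q_Y - (110q_Y + (1/2)q_Y²). Setting ∂π_Y/∂q_Y = 0: 156 - 5q_Y - 2(q_D) = 0.
Delta's first-order condition: 246 - 6q_D - 2(q_Y) = 0.
So q_Y = (156 - 2q_D)/5 and q_D = (246 - 2q_Y)/6.
Solving the pair: q_Y = 222/13, q_D = 459/13.
Total output Q = 222/13 + 459/13 = 681/13.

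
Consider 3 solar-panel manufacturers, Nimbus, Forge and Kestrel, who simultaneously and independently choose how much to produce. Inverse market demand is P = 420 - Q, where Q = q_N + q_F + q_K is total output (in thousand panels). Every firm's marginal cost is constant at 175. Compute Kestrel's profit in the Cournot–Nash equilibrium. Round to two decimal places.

3751.56

A representative firm's profit is π_i = q_i(420 - Q) - 175q_i.
Setting ∂π_i/∂q_i = 0 with rivals' quantities fixed: 245 - 2q_i - Σ_{j≠i} q_j = 0.
With identical firms every q_j equals q_i, so Σ_{j≠i} q_j = 2q_i and 245 = 4q_i, giving q_i = 245/4.
Price P = 420 - 735/4 = 945/4.
Kestrel's profit: (945/4 - 175)·(245/4) = 3751.5625.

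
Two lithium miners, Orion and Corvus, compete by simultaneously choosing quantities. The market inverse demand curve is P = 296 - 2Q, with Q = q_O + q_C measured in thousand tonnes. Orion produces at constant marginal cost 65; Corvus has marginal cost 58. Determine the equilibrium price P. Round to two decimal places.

Orion's profit: π_O = (296 - 2Q)q_O - (65q_O). Setting ∂π_O/∂q_O = 0: 231 - 4q_O - 2(q_C) = 0.
Corvus's first-order condition: 238 - 4q_C - 2(q_O) = 0.
So q_O = (231 - 2q_C)/4 and q_C = (238 - 2q_O)/4.
Substituting one into the other gives q_O = 112/3 and q_C = 245/6.
Total output Q = 469/6, so price P = 296 - 2·(469/6) = 419/3.

139.67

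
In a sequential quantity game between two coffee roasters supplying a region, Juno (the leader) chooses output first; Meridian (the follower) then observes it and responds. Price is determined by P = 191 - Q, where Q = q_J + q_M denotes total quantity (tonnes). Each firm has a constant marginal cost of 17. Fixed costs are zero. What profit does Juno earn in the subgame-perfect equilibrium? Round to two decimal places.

The follower Meridian best-responds to any q_J: π_M = (191 - Q)q_M - 17q_M.
∂π_M/∂q_M = 174 - q_J - 2q_M = 0 gives the reaction function q_M = (174 - q_J)/2.
The leader anticipates this reaction. Substituting into P = 191 - Q gives P = 104 - (1/2)q_J, so π_J = (104 - (1/2)q_J)q_J - 17q_J.
Maximising: ∂π_J/∂q_J = 87 - q_J = 0, giving q_J = 87.
Then q_M = (174 - 87)/2 = 87/2.
Price P = 191 - 261/2 = 121/2.
Juno's profit: (121/2 - 17)·87 = 3784.5000.

3784.50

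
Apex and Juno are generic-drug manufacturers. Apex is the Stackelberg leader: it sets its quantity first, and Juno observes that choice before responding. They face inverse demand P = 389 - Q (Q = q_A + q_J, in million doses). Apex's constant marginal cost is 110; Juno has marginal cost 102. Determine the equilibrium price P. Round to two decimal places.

Solve by backward induction. Given q_A, the follower Juno maximises π_J = (389 - q_A - q_J)q_J - 102q_J.
∂π_J/∂q_J = 287 - q_A - 2q_J = 0 gives the reaction function q_J = (287 - q_A)/2.
The leader anticipates this reaction. Substituting into P = 389 - Q gives P = 491/2 - (1/2)q_A, so π_A = (491/2 - (1/2)q_A)q_A - 110q_A.
Maximising: ∂π_A/∂q_A = 271/2 - q_A = 0, giving q_A = 271/2.
Then q_J = (287 - 271/2)/2 = 303/4.
Total output Q = 845/4, so price P = 389 - 845/4 = 711/4.

177.75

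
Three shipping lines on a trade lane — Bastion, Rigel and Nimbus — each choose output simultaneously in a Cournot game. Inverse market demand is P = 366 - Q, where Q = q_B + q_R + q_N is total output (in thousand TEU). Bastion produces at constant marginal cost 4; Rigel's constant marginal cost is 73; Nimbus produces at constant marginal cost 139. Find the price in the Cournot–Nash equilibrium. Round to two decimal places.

Bastion's profit: π_B = (366 - Q)q_B - (4q_B). Setting ∂π_B/∂q_B = 0: 362 - 2q_B - (q_R + q_N) = 0.
Rigel's first-order condition: 293 - 2q_R - (q_B + q_N) = 0.
Nimbus's profit: π_N = (366 - Q)q_N - (139q_N). Setting ∂π_N/∂q_N = 0: 227 - 2q_N - (q_B + q_R) = 0.
Summing all 3 equations gives 882 − 4Q = 0, hence Q = 441/2.
Back-substituting: q_B = (362 − 441/2) = 283/2, q_R = (293 − 441/2) = 145/2, q_N = (227 − 441/2) = 13/2.
Total output Q = 441/2, so price P = 366 - 441/2 = 291/2.

145.50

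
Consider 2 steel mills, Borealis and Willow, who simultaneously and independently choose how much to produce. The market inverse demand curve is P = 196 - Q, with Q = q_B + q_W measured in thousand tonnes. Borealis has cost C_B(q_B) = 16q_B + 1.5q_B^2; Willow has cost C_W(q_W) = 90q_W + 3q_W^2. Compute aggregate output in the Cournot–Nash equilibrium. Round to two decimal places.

Borealis's profit: π_B = (196 - Q)q_B - (16q_B + (3/2)q_B²). Setting ∂π_B/∂q_B = 0: 180 - 5q_B - (q_W) = 0.
Willow's profit: π_W = (196 - Q)q_W - (90q_W + 3q_W²). Setting ∂π_W/∂q_W = 0: 106 - 8q_W - (q_B) = 0.
Best responses: q_B = (180 - q_W)/5, q_W = (106 - q_B)/8.
Solving the pair: q_B = 1334/39, q_W = 350/39.
Total output Q = 1334/39 + 350/39 = 1684/39.

43.18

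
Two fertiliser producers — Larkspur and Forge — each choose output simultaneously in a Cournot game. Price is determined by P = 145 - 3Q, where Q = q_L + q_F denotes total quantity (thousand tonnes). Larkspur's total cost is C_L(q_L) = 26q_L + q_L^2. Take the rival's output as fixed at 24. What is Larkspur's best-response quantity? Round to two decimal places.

With the rival's output fixed at 24, Larkspur's profit is π_L = (145 - 3·24 - 3q_L)q_L - (26q_L + q_L²) = (73 - 3q_L)q_L - (26q_L + q_L²).
∂π_L/∂q_L = 47 - 8q_L = 0, so q_L = 47/8.

5.88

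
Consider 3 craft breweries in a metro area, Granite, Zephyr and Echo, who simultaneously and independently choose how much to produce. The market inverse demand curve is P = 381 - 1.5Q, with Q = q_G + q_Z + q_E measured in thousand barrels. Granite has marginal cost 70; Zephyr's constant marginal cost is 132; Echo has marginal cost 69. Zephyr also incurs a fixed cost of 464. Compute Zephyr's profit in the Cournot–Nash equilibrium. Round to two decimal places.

Granite's profit: π_G = (381 - 1.5Q)q_G - (70q_G). Setting ∂π_G/∂q_G = 0: 311 - 3q_G - (3/2)(q_Z + q_E) = 0.
Zephyr's first-order condition: 249 - 3q_Z - (3/2)(q_G + q_E) = 0.
Echo's profit: π_E = (381 - 1.5Q)q_E - (69q_E). Setting ∂π_E/∂q_E = 0: 312 - 3q_E - (3/2)(q_G + q_Z) = 0.
Adding the 3 first-order conditions: 872 − 6Q = 0, so Q = 436/3.
Back-substituting: q_G = (311 − 218)/(3/2) = 62, q_Z = (249 − 218)/(3/2) = 62/3, q_E = (312 − 218)/(3/2) = 188/3.
Price P = 381 - (3/2)·(436/3) = 163.
Zephyr's profit: (163 - 132)·(62/3) - 464 = 530/3.

176.67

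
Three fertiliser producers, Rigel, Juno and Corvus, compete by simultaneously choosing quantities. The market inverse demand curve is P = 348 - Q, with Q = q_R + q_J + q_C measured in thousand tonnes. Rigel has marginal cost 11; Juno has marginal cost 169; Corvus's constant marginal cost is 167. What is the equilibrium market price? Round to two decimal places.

Rigel's profit: π_R = (348 - Q)q_R - (11q_R). Setting ∂π_R/∂q_R = 0: 337 - 2q_R - (q_J + q_C) = 0.
Juno's profit: π_J = (348 - Q)q_J - (169q_J). Setting ∂π_J/∂q_J = 0: 179 - 2q_J - (q_R + q_C) = 0.
Corvus's profit: π_C = (348 - Q)q_C - (167q_C). Setting ∂π_C/∂q_C = 0: 181 - 2q_C - (q_R + q_J) = 0.
Adding the 3 conditions: 697 − 2Q − 2Q = 0, i.e. Q = 697/4.
Back-substituting: q_R = (337 − 697/4) = 651/4, q_J = (179 − 697/4) = 19/4, q_C = (181 − 697/4) = 27/4.
Total output Q = 697/4, so price P = 348 - 697/4 = 695/4.

173.75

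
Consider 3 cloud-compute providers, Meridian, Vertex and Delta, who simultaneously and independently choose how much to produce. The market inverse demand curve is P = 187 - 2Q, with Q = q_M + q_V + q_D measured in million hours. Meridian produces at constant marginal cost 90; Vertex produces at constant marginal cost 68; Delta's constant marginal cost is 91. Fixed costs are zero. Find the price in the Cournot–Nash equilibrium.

Meridian's profit: π_M = (187 - 2Q)q_M - (90q_M). Setting ∂π_M/∂q_M = 0: 97 - 4q_M - 2(q_V + q_D) = 0.
Vertex's first-order condition: 119 - 4q_V - 2(q_M + q_D) = 0.
Delta's first-order condition: 96 - 4q_D - 2(q_M + q_V) = 0.
Adding the 3 conditions: 312 − 4Q − 4Q = 0, i.e. Q = 39.
Back-substituting: q_M = (97 − 78)/2 = 19/2, q_V = (119 − 78)/2 = 41/2, q_D = (96 − 78)/2 = 9.
Total output Q = 39, so price P = 187 - 2·39 = 109.

109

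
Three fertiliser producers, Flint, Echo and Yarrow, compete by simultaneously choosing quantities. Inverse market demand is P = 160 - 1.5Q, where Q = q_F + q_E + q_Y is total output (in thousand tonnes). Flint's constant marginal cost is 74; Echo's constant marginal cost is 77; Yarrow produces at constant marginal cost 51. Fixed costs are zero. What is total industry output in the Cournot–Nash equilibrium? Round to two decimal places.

Flint's profit: π_F = (160 - 1.5Q)q_F - (74q_F). Setting ∂π_F/∂q_F = 0: 86 - 3q_F - (3/2)(q_E + q_Y) = 0.
Echo's first-order condition: 83 - 3q_E - (3/2)(q_F + q_Y) = 0.
Yarrow's profit: π_Y = (160 - 1.5Q)q_Y - (51q_Y). Setting ∂π_Y/∂q_Y = 0: 109 - 3q_Y - (3/2)(q_F + q_E) = 0.
Adding the 3 conditions: 278 − 3Q − 3Q = 0, i.e. Q = 139/3.
Back-substituting: q_F = (86 − 139/2)/(3/2) = 11, q_E = (83 − 139/2)/(3/2) = 9, q_Y = (109 − 139/2)/(3/2) = 79/3.
Total output Q = 11 + 9 + 79/3 = 139/3.

46.33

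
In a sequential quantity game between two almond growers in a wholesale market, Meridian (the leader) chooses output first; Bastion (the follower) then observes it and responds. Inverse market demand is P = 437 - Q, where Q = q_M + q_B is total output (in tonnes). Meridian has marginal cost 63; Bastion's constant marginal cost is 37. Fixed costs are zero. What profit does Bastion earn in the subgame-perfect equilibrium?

The follower Bastion best-responds to any q_M: π_B = (437 - Q)q_B - 37q_B.
Follower FOC: 400 - q_M - 2q_B = 0, so q_B(q_M) = (400 - q_M)/2.
The leader anticipates this reaction. Substituting into P = 437 - Q gives P = 237 - (1/2)q_M, so π_M = (237 - (1/2)q_M)q_M - 63q_M.
The leader's first-order condition 174 - q_M = 0 yields q_M = 174.
Then q_B = (400 - 174)/2 = 113.
Price P = 437 - 287 = 150.
Bastion's profit: (150 - 37)·113 = 12769.

12769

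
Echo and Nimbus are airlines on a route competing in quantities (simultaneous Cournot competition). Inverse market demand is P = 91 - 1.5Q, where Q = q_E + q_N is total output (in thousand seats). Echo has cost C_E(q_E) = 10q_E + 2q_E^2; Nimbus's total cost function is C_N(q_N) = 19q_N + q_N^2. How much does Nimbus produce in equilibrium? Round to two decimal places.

11.68

Echo's profit: π_E = (91 - 1.5Q)q_E - (10q_E + 2q_E²). Setting ∂π_E/∂q_E = 0: 81 - 7q_E - (3/2)(q_N) = 0.
Nimbus's profit: π_N = (91 - 1.5Q)q_N - (19q_N + q_N²). Setting ∂π_N/∂q_N = 0: 72 - 5q_N - (3/2)(q_E) = 0.
Best responses: q_E = (81 - (3/2)q_N)/7, q_N = (72 - (3/2)q_E)/5.
Substituting one into the other gives q_E = 1188/131 and q_N = 1530/131.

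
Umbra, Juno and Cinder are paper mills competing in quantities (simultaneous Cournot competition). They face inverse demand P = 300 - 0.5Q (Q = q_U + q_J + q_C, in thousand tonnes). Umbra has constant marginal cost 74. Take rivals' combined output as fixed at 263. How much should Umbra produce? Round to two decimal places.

With rivals' combined output fixed at 263, Umbra's profit is π_U = (300 - (1/2)·263 - (1/2)q_U)q_U - (74q_U) = (337/2 - (1/2)q_U)q_U - (74q_U).
∂π_U/∂q_U = 189/2 - q_U = 0, so q_U = 189/2.

94.50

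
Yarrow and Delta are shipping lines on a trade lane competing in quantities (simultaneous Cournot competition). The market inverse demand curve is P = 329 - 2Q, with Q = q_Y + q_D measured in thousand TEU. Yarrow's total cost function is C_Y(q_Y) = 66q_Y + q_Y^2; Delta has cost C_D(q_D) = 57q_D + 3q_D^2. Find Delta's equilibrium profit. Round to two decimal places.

Yarrow's profit: π_Y = (329 - 2Q)q_Y - (66q_Y + q_Y²). Setting ∂π_Y/∂q_Y = 0: 263 - 6q_Y - 2(q_D) = 0.
Delta's profit: π_D = (329 - 2Q)q_D - (57q_D + 3q_D²). Setting ∂π_D/∂q_D = 0: 272 - 10q_D - 2(q_Y) = 0.
Rearranging gives the reaction functions q_Y = (263 - 2q_D)/6 and q_D = (272 - 2q_Y)/10.
Solving the pair: q_Y = 149/4, q_D = 79/4.
Price P = 329 - 2·57 = 215.
Delta's profit: 215·(79/4) - 57·(79/4) - 3(79/4)² = 1950.3125.

1950.31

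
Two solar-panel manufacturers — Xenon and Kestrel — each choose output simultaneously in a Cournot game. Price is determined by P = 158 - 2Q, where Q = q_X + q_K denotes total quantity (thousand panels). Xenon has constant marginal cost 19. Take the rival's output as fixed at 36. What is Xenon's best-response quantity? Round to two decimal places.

16.75

With the rival's output fixed at 36, Xenon's profit is π_X = (158 - 2·36 - 2q_X)q_X - (19q_X) = (86 - 2q_X)q_X - (19q_X).
∂π_X/∂q_X = 67 - 4q_X = 0, so q_X = 67/4.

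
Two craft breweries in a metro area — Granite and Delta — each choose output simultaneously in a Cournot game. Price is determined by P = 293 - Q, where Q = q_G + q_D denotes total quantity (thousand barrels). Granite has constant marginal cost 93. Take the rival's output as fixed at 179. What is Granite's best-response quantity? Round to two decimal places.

10.50

With the rival's output fixed at 179, Granite's profit is π_G = (293 - 179 - q_G)q_G - (93q_G) = (114 - q_G)q_G - (93q_G).
∂π_G/∂q_G = 21 - 2q_G = 0, so q_G = 21/2.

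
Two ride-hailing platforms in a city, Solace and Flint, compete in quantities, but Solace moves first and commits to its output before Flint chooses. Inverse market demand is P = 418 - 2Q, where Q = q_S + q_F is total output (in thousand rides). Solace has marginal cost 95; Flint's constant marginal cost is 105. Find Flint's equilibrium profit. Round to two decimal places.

2682.78

Solve by backward induction. Given q_S, the follower Flint maximises π_F = (418 - 2q_S - 2q_F)q_F - 105q_F.
∂π_F/∂q_F = 313 - 2q_S - 4q_F = 0 gives the reaction function q_F = (313 - 2q_S)/4.
The leader anticipates this reaction. Substituting into P = 418 - 2Q gives P = 523/2 - q_S, so π_S = (523/2 - q_S)q_S - 95q_S.
The leader's first-order condition 333/2 - 2q_S = 0 yields q_S = 333/4.
Then q_F = (313 - 2·(333/4))/4 = 293/8.
Price P = 418 - 2·(959/8) = 713/4.
Flint's profit: (713/4 - 105)·(293/8) = 2682.7813.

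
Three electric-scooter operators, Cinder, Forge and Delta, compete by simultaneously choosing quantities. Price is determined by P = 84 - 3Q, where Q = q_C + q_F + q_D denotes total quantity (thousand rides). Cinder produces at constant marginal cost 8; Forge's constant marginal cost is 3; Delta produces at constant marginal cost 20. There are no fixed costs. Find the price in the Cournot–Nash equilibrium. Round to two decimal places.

Cinder's profit: π_C = (84 - 3Q)q_C - (8q_C). Setting ∂π_C/∂q_C = 0: 76 - 6q_C - 3(q_F + q_D) = 0.
Forge's profit: π_F = (84 - 3Q)q_F - (3q_F). Setting ∂π_F/∂q_F = 0: 81 - 6q_F - 3(q_C + q_D) = 0.
Delta's profit: π_D = (84 - 3Q)q_D - (20q_D). Setting ∂π_D/∂q_D = 0: 64 - 6q_D - 3(q_C + q_F) = 0.
Adding the 3 first-order conditions: 221 − 12Q = 0, so Q = 221/12.
Back-substituting: q_C = (76 − 221/4)/3 = 83/12, q_F = (81 − 221/4)/3 = 103/12, q_D = (64 − 221/4)/3 = 35/12.
Total output Q = 221/12, so price P = 84 - 3·(221/12) = 115/4.

28.75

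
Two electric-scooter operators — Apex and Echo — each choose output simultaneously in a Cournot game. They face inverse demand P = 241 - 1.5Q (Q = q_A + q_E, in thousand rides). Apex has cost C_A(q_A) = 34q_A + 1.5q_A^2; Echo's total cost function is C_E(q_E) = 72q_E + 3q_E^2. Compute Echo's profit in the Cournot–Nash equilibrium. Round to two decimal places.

831.61

Apex's profit: π_A = (241 - 1.5Q)q_A - (34q_A + (3/2)q_A²). Setting ∂π_A/∂q_A = 0: 207 - 6q_A - (3/2)(q_E) = 0.
Echo's first-order condition: 169 - 9q_E - (3/2)(q_A) = 0.
Best responses: q_A = (207 - (3/2)q_E)/6, q_E = (169 - (3/2)q_A)/9.
Substituting one into the other gives q_A = 31.1014 and q_E = 938/69.
Price P = 241 - (3/2)·(1028/23) = 173.9565.
Echo's profit: 173.9565·(938/69) - 72·(938/69) - 3(938/69)² = 831.6106.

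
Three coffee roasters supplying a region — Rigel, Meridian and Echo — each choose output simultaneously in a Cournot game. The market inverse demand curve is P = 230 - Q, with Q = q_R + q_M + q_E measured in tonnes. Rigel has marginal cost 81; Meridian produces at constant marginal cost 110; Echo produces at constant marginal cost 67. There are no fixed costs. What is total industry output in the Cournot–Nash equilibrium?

Rigel's profit: π_R = (230 - Q)q_R - (81q_R). Setting ∂π_R/∂q_R = 0: 149 - 2q_R - (q_M + q_E) = 0.
Meridian's first-order condition: 120 - 2q_M - (q_R + q_E) = 0.
Echo's first-order condition: 163 - 2q_E - (q_R + q_M) = 0.
Adding the 3 first-order conditions: 432 − 4Q = 0, so Q = 108.
Back-substituting: q_R = (149 − 108) = 41, q_M = (120 − 108) = 12, q_E = (163 − 108) = 55.
Total output Q = 41 + 12 + 55 = 108.

108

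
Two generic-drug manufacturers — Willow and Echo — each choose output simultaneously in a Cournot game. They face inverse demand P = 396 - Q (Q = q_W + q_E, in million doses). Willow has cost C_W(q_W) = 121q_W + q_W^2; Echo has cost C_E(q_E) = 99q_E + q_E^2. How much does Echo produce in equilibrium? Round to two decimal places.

60.87

Willow's profit: π_W = (396 - Q)q_W - (121q_W + q_W²). Setting ∂π_W/∂q_W = 0: 275 - 4q_W - (q_E) = 0.
Echo's profit: π_E = (396 - Q)q_E - (99q_E + q_E²). Setting ∂π_E/∂q_E = 0: 297 - 4q_E - (q_W) = 0.
So q_W = (275 - q_E)/4 and q_E = (297 - q_W)/4.
Solving the pair: q_W = 803/15, q_E = 913/15.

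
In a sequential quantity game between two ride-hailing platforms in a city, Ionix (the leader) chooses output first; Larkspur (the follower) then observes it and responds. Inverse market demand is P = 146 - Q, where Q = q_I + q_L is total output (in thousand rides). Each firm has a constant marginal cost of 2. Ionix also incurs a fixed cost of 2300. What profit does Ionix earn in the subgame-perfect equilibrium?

Solve by backward induction. Given q_I, the follower Larkspur maximises π_L = (146 - q_I - q_L)q_L - 2q_L.
Follower FOC: 144 - q_I - 2q_L = 0, so q_L(q_I) = (144 - q_I)/2.
Ionix substitutes q_L(q_I) into its own profit: π_I = q_I(146 - q_I - (144 - q_I)/2) - 2q_I = (74 - (1/2)q_I)q_I - 2q_I.
The leader's first-order condition 72 - q_I = 0 yields q_I = 72.
Then q_L = (144 - 72)/2 = 36.
Price P = 146 - 108 = 38.
Ionix's profit: (38 - 2)·72 - 2300 = 292.

292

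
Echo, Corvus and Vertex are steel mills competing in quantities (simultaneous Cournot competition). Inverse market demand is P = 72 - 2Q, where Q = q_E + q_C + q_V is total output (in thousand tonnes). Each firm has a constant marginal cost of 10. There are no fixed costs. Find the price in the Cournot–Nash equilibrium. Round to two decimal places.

25.50

Each firm earns π_i = (72 - 2Q)q_i - 10q_i.
Setting ∂π_i/∂q_i = 0 with rivals' quantities fixed: 62 - 4q_i - 2·Σ_{j≠i} q_j = 0.
By symmetry each firm produces the same amount; substituting Σ_{j≠i} q_j = 2q_i yields q_i = 62/8 = 31/4.
Total output Q = 93/4, so price P = 72 - 2·(93/4) = 51/2.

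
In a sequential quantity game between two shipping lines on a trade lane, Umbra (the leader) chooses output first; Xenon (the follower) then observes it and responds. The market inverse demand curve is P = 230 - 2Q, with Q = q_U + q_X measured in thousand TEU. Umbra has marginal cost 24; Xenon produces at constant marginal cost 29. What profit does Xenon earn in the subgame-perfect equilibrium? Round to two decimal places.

1140.03

The follower Xenon best-responds to any q_U: π_X = (230 - 2Q)q_X - 29q_X.
∂π_X/∂q_X = 201 - 2q_U - 4q_X = 0 gives the reaction function q_X = (201 - 2q_U)/4.
Umbra substitutes q_X(q_U) into its own profit: π_U = q_U(230 - 2q_U - (201 - 2q_U)/2) - 24q_U = (259/2 - q_U)q_U - 24q_U.
Leader FOC: 211/2 - 2q_U = 0, so q_U = 211/4.
Then q_X = (201 - 2·(211/4))/4 = 191/8.
Price P = 230 - 2·(613/8) = 307/4.
Xenon's profit: (307/4 - 29)·(191/8) = 1140.0313.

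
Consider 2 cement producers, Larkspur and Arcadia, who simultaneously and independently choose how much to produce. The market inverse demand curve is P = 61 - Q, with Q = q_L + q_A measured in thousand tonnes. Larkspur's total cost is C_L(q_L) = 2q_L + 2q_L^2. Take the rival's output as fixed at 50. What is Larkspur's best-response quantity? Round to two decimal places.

With the rival's output fixed at 50, Larkspur's profit is π_L = (61 - 50 - q_L)q_L - (2q_L + 2q_L²) = (11 - q_L)q_L - (2q_L + 2q_L²).
∂π_L/∂q_L = 9 - 6q_L = 0, so q_L = 3/2.

1.50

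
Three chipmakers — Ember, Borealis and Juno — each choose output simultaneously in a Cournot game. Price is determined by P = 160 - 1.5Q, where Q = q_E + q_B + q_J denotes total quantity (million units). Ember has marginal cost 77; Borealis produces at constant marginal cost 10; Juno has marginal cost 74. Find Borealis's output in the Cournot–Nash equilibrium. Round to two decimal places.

46.83

Ember's profit: π_E = (160 - 1.5Q)q_E - (77q_E). Setting ∂π_E/∂q_E = 0: 83 - 3q_E - (3/2)(q_B + q_J) = 0.
Borealis's first-order condition: 150 - 3q_B - (3/2)(q_E + q_J) = 0.
Juno's profit: π_J = (160 - 1.5Q)q_J - (74q_J). Setting ∂π_J/∂q_J = 0: 86 - 3q_J - (3/2)(q_E + q_B) = 0.
Adding the 3 first-order conditions: 319 − 6Q = 0, so Q = 319/6.
Back-substituting: q_E = (83 − 319/4)/(3/2) = 13/6, q_B = (150 − 319/4)/(3/2) = 281/6, q_J = (86 − 319/4)/(3/2) = 25/6.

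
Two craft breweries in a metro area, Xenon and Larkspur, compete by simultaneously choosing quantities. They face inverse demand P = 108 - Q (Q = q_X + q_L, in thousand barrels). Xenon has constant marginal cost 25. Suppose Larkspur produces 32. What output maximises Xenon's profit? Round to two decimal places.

With the rival's output fixed at 32, Xenon's profit is π_X = (108 - 32 - q_X)q_X - (25q_X) = (76 - q_X)q_X - (25q_X).
∂π_X/∂q_X = 51 - 2q_X = 0, so q_X = 51/2.

25.50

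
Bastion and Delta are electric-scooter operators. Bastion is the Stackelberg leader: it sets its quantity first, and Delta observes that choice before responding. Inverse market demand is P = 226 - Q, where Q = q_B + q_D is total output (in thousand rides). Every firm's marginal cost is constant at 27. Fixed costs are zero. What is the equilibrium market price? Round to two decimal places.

76.75

The follower Delta best-responds to any q_B: π_D = (226 - Q)q_D - 27q_D.
Follower FOC: 199 - q_B - 2q_D = 0, so q_D(q_B) = (199 - q_B)/2.
The leader anticipates this reaction. Substituting into P = 226 - Q gives P = 253/2 - (1/2)q_B, so π_B = (253/2 - (1/2)q_B)q_B - 27q_B.
Maximising: ∂π_B/∂q_B = 199/2 - q_B = 0, giving q_B = 199/2.
Then q_D = (199 - 199/2)/2 = 199/4.
Total output Q = 597/4, so price P = 226 - 597/4 = 307/4.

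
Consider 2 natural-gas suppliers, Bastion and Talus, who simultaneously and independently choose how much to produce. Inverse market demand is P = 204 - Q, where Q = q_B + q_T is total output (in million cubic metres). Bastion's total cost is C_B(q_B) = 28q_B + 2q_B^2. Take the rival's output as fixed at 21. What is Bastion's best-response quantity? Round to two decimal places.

With the rival's output fixed at 21, Bastion's profit is π_B = (204 - 21 - q_B)q_B - (28q_B + 2q_B²) = (183 - q_B)q_B - (28q_B + 2q_B²).
∂π_B/∂q_B = 155 - 6q_B = 0, so q_B = 155/6.

25.83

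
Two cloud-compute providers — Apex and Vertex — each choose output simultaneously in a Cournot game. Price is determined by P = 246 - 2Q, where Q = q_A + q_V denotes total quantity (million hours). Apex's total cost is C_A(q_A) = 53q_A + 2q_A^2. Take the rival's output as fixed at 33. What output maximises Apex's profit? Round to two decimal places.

With the rival's output fixed at 33, Apex's profit is π_A = (246 - 2·33 - 2q_A)q_A - (53q_A + 2q_A²) = (180 - 2q_A)q_A - (53q_A + 2q_A²).
∂π_A/∂q_A = 127 - 8q_A = 0, so q_A = 127/8.

15.88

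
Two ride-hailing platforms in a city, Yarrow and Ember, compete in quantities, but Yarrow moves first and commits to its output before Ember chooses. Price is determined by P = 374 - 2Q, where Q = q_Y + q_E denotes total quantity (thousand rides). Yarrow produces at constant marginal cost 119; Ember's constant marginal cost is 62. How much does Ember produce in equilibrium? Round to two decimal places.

53.25

The follower Ember best-responds to any q_Y: π_E = (374 - 2Q)q_E - 62q_E.
Follower FOC: 312 - 2q_Y - 4q_E = 0, so q_E(q_Y) = (312 - 2q_Y)/4.
The leader anticipates this reaction. Substituting into P = 374 - 2Q gives P = 218 - q_Y, so π_Y = (218 - q_Y)q_Y - 119q_Y.
Leader FOC: 99 - 2q_Y = 0, so q_Y = 99/2.
Then q_E = (312 - 2·(99/2))/4 = 213/4.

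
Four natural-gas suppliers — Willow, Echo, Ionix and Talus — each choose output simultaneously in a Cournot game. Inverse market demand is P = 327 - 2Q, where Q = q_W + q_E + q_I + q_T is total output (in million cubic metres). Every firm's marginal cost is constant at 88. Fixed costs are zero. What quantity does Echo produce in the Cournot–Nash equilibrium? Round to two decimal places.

A representative firm's profit is π_i = q_i(327 - 2Q) - 88q_i.
Setting ∂π_i/∂q_i = 0 with rivals' quantities fixed: 239 - 4q_i - 2·Σ_{j≠i} q_j = 0.
By symmetry each firm produces the same amount; substituting Σ_{j≠i} q_j = 3q_i yields q_i = 239/10.

23.90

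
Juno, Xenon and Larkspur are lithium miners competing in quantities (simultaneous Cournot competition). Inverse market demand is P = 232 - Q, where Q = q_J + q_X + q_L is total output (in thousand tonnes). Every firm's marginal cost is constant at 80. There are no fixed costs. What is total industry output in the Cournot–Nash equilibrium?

114

Each firm earns π_i = (232 - Q)q_i - 80q_i.
First-order condition (treating rivals' output as given): 152 - 2q_i - Σ_{j≠i} q_j = 0.
By symmetry each firm produces the same amount; substituting Σ_{j≠i} q_j = 2q_i yields q_i = 152/4 = 38.
Total output Q = 38 + 38 + 38 = 114.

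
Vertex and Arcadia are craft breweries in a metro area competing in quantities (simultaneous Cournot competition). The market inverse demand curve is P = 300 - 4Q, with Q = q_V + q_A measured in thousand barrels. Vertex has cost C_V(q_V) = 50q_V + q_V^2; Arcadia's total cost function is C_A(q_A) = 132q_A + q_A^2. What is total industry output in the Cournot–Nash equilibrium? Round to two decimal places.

Vertex's profit: π_V = (300 - 4Q)q_V - (50q_V + q_V²). Setting ∂π_V/∂q_V = 0: 250 - 10q_V - 4(q_A) = 0.
Arcadia's profit: π_A = (300 - 4Q)q_A - (132q_A + q_A²). Setting ∂π_A/∂q_A = 0: 168 - 10q_A - 4(q_V) = 0.
Rearranging gives the reaction functions q_V = (250 - 4q_A)/10 and q_A = (168 - 4q_V)/10.
Solving the pair: q_V = 457/21, q_A = 170/21.
Total output Q = 457/21 + 170/21 = 209/7.

29.86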